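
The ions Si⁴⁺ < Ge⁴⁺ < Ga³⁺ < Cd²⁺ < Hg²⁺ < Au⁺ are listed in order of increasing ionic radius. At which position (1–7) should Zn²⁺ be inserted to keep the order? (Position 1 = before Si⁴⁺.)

4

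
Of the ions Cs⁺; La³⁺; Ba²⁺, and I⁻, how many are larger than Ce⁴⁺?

All of these have 54 electrons (isoelectronic). With the same electron cloud, the ion with the most protons pulls it in tightest. Nuclear charges: Ce⁴⁺ (Z=58), La³⁺ (Z=57), Ba²⁺ (Z=56), Cs⁺ (Z=55), I⁻ (Z=53). Highest Z is smallest.
Relative to Ce⁴⁺, the ions that are larger are La³⁺, Ba²⁺, Cs⁺, I⁻. Count: 4.

4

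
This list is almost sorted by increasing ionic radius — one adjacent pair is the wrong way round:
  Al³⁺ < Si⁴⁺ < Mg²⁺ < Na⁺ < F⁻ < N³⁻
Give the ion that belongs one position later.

Al³⁺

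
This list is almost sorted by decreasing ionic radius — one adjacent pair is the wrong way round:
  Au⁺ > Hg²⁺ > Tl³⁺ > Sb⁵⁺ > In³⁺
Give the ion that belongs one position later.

Sb⁵⁺

Check each adjacent pair. Sb⁵⁺ and In³⁺ are reversed: both have 46 electrons but Z(Sb)=51 > Z(In)=49, so Sb⁵⁺ should be the smaller of the two. No other neighbouring pair contradicts the periodic trends, so Sb⁵⁺ is the ion listed too early.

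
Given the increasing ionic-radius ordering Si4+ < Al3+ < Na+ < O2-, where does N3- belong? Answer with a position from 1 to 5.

5

These species are isoelectronic with 10 electrons. The only difference is the number of protons: Si4+ (Z=14), Al3+ (Z=13), Na+ (Z=11), O2- (Z=8), N3- (Z=7). The strongest nuclear pull (Si4+) gives the smallest ion.
Putting N3- in gives Si4+ < Al3+ < Na+ < O2- < N3-; it lands at slot 5.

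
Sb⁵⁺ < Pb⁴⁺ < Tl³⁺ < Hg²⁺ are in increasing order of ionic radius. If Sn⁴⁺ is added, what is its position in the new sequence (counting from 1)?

First list Z and electron count for each: Sb⁵⁺: 46 e⁻, Z=51, Sn⁴⁺: 46 e⁻, Z=50, Pb⁴⁺: 78 e⁻, Z=82, Tl³⁺: 78 e⁻, Z=81, Hg²⁺: 78 e⁻, Z=80. Sb⁵⁺ < Sn⁴⁺ (isoelectronic, higher Z=51 is smaller); Sn⁴⁺ < Pb⁴⁺ (same group, period 5 vs 6); Pb⁴⁺ < Tl³⁺ (both 78 e⁻, Z=82>81); Tl³⁺ < Hg²⁺ (isoelectronic, higher Z=81 is smaller).
With Sn⁴⁺ included the full order is Sb⁵⁺ < Sn⁴⁺ < Pb⁴⁺ < Tl³⁺ < Hg²⁺, so it takes position 2.

2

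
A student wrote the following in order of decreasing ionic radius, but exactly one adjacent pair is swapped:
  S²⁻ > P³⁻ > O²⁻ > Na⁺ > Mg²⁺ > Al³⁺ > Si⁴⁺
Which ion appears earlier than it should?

Scanning neighbour by neighbour, only S²⁻/P³⁻ violates a trend: S²⁻ and P³⁻ share 18 electrons; the higher nuclear charge on S (Z=16) contracts it more, so S²⁻ < P³⁻. That makes S²⁻ the one sitting a position early relative to where it belongs.

S²⁻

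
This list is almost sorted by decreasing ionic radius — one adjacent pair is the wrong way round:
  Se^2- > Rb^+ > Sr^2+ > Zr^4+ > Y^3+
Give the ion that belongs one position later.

Zr^4+

Scanning neighbour by neighbour, only Zr^4+/Y^3+ violates a trend: both have 36 electrons but Z(Zr)=40 > Z(Y)=39, so Zr^4+ should be the smaller of the two. That makes Zr^4+ the one sitting a position early relative to where it belongs.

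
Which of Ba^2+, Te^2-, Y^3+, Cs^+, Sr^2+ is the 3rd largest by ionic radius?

Ba^2+

Tabulating Z and e⁻: Y^3+ (Z=39, 36 e⁻), Sr^2+ (Z=38, 36 e⁻), Ba^2+ (Z=56, 54 e⁻), Cs^+ (Z=55, 54 e⁻), Te^2- (Z=52, 54 e⁻). Y^3+ < Sr^2+ (isoelectronic, higher Z=39 is smaller); Sr^2+ < Ba^2+ (same group, period 5 vs 6); Ba^2+ < Cs^+ (both 54 e⁻, Z=56>55); Cs^+ < Te^2- (isoelectronic, higher Z=55 is smaller).
So the order is Y^3+ < Sr^2+ < Ba^2+ < Cs^+ < Te^2-; the 3rd-largest ion is Ba^2+.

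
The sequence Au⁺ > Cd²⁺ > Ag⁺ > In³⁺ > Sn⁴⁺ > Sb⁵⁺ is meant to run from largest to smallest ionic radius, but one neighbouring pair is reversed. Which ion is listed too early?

Check each adjacent pair. Cd²⁺ and Ag⁺ are reversed: Cd²⁺ and Ag⁺ share 46 electrons; the higher nuclear charge on Cd (Z=48) contracts it more, so Cd²⁺ < Ag⁺. No other neighbouring pair contradicts the periodic trends, so Cd²⁺ is the ion listed too early.

Cd²⁺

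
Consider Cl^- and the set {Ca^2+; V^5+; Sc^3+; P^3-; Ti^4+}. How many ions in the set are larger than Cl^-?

These species are isoelectronic with 18 electrons. The only difference is the number of protons: V^5+ (Z=23), Ti^4+ (Z=22), Sc^3+ (Z=21), Ca^2+ (Z=20), Cl^- (Z=17), P^3- (Z=15). The strongest nuclear pull (V^5+) gives the smallest ion.
Overall: V^5+ < Ti^4+ < Sc^3+ < Ca^2+ < Cl^- < P^3-. Cl^- has 4 below it and 1 above. Count: 1.

1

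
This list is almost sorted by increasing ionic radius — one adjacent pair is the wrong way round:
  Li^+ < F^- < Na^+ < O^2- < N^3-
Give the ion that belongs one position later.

F^-

Check each adjacent pair. F^- and Na^+ are reversed: Na^+ and F^- share 10 electrons; the higher nuclear charge on Na (Z=11) contracts it more, so Na^+ < F^-. No other neighbouring pair contradicts the periodic trends, so F^- is the ion listed too early.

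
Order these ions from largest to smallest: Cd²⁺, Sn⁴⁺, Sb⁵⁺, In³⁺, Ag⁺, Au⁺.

Au⁺ > Ag⁺ > Cd²⁺ > In³⁺ > Sn⁴⁺ > Sb⁵⁺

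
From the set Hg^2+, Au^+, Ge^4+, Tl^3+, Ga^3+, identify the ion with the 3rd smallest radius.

Tl^3+

First list Z and electron count for each: Ge^4+: 28 e⁻, Z=32, Ga^3+: 28 e⁻, Z=31, Tl^3+: 78 e⁻, Z=81, Hg^2+: 78 e⁻, Z=80, Au^+: 78 e⁻, Z=79. Ge^4+ < Ga^3+ (both 28 e⁻, Z=32>31); Ga^3+ < Tl^3+ (same group, 2 shells fewer); Tl^3+ < Hg^2+ (isoelectronic, higher Z=81 is smaller); Hg^2+ < Au^+ (isoelectronic, higher Z=80 is smaller).
That gives Ge^4+ < Ga^3+ < Tl^3+ < Hg^2+ < Au^+. From the smallest end, number 3 is Tl^3+.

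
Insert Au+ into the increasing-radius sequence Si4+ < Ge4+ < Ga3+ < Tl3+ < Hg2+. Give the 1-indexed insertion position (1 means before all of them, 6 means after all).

Tabulating Z and e⁻: Si4+: 10 e⁻, Z=14, Ge4+: 28 e⁻, Z=32, Ga3+: 28 e⁻, Z=31, Tl3+: 78 e⁻, Z=81, Hg2+: 78 e⁻, Z=80, Au+: 78 e⁻, Z=79. Si4+ < Ge4+ (same group, 1 shell fewer); Ge4+ < Ga3+ (isoelectronic, higher Z=32 is smaller); Ga3+ < Tl3+ (same group, 2 shells fewer); Tl3+ < Hg2+ (isoelectronic, higher Z=81 is smaller); Hg2+ < Au+ (isoelectronic, higher Z=80 is smaller).
With Au+ included the full order is Si4+ < Ge4+ < Ga3+ < Tl3+ < Hg2+ < Au+, so it takes position 6.

6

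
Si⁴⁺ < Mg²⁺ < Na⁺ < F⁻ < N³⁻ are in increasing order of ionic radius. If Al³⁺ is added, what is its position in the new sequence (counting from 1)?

2

Each ion has 10 electrons. The ranking follows nuclear charge in reverse — greater Z gives a smaller radius. Si⁴⁺ (Z=14), Al³⁺ (Z=13), Mg²⁺ (Z=12), Na⁺ (Z=11), F⁻ (Z=9), N³⁻ (Z=7).
Merged order: Si⁴⁺ < Al³⁺ < Mg²⁺ < Na⁺ < F⁻ < N³⁻ — Al³⁺ is number 2.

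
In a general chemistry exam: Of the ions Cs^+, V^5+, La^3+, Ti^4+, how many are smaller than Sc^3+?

2

Tabulating Z and e⁻: V^5+ (Z=23, 18 e⁻), Ti^4+ (Z=22, 18 e⁻), Sc^3+ (Z=21, 18 e⁻), La^3+ (Z=57, 54 e⁻), Cs^+ (Z=55, 54 e⁻). V^5+ < Ti^4+ (isoelectronic, higher Z=23 is smaller); Ti^4+ < Sc^3+ (isoelectronic, higher Z=22 is smaller); Sc^3+ < La^3+ (same group, period 4 vs 6); La^3+ < Cs^+ (both 54 e⁻, Z=57>55).
Relative to Sc^3+, the ions that are smaller are V^5+, Ti^4+. So 2 are smaller.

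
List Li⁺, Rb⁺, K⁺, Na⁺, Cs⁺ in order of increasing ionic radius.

These ions sit in one column with identical charge. Each step down the periodic table adds a principal shell, increasing the radius.

Li⁺ < Na⁺ < K⁺ < Rb⁺ < Cs⁺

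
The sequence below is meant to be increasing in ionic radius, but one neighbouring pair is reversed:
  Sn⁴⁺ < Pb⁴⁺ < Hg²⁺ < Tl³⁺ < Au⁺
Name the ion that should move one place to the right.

The pair Hg²⁺, Tl³⁺ is the wrong way round — they are isoelectronic (78 e⁻) and Tl has more protons than Hg (81 vs 80), making Tl³⁺ smaller. All other adjacent pairs agree with periodic trends, so Hg²⁺ is the misplaced ion.

Hg²⁺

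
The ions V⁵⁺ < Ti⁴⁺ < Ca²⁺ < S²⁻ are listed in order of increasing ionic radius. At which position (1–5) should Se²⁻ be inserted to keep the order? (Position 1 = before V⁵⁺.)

Tabulating Z and e⁻: V⁵⁺ (Z=23, 18 e⁻), Ti⁴⁺ (Z=22, 18 e⁻), Ca²⁺ (Z=20, 18 e⁻), S²⁻ (Z=16, 18 e⁻), Se²⁻ (Z=34, 36 e⁻). V⁵⁺ < Ti⁴⁺ (isoelectronic, higher Z=23 is smaller); Ti⁴⁺ < Ca²⁺ (both 18 e⁻, Z=22>20); Ca²⁺ < S²⁻ (both 18 e⁻, Z=20>16); S²⁻ < Se²⁻ (same group, period 3 vs 4).
Putting Se²⁻ in gives V⁵⁺ < Ti⁴⁺ < Ca²⁺ < S²⁻ < Se²⁻; it lands at slot 5.

5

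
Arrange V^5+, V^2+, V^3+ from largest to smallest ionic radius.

V^2+ > V^3+ > V^5+

Same element, different charge: the more highly charged cation has fewer electrons and a greater effective nuclear charge per electron, making V^5+ the smallest.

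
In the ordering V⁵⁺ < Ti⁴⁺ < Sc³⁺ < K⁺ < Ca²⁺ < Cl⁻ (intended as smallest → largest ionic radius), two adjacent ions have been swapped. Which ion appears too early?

Check each adjacent pair. K⁺ and Ca²⁺ are reversed: both have 18 electrons but Z(Ca)=20 > Z(K)=19, so Ca²⁺ should be the smaller of the two. No other neighbouring pair contradicts the periodic trends, so K⁺ is the ion listed too early.

K⁺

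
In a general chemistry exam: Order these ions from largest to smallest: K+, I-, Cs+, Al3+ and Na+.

First list Z and electron count for each: Al3+ (Z=13, 10 e⁻), Na+ (Z=11, 10 e⁻), K+ (Z=19, 18 e⁻), Cs+ (Z=55, 54 e⁻), I- (Z=53, 54 e⁻). Al3+ < Na+ (both 10 e⁻, Z=13>11); Na+ < K+ (same group, 1 shell fewer); K+ < Cs+ (same group, period 4 vs 6); Cs+ < I- (both 54 e⁻, Z=55>53).

I- > Cs+ > K+ > Na+ > Al3+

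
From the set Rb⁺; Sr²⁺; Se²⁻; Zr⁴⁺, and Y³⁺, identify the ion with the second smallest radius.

These species are isoelectronic with 36 electrons. The only difference is the number of protons: Zr⁴⁺ (Z=40), Y³⁺ (Z=39), Sr²⁺ (Z=38), Rb⁺ (Z=37), Se²⁻ (Z=34). The strongest nuclear pull (Zr⁴⁺) gives the smallest ion.
That gives Zr⁴⁺ < Y³⁺ < Sr²⁺ < Rb⁺ < Se²⁻. From the smallest end, number 2 is Y³⁺.

Y³⁺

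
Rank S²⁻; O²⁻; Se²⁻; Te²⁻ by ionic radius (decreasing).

Same group, same charge. Going down the group adds an extra shell of electrons, so the ion gets larger: O²⁻ is highest in the group and smallest.

Te²⁻ > Se²⁻ > S²⁻ > O²⁻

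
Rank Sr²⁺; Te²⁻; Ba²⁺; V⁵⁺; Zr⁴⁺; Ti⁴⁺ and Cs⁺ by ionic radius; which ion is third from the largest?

Ba²⁺

Work out protons and electrons: V⁵⁺: 18 e⁻, Z=23, Ti⁴⁺: 18 e⁻, Z=22, Zr⁴⁺: 36 e⁻, Z=40, Sr²⁺: 36 e⁻, Z=38, Ba²⁺: 54 e⁻, Z=56, Cs⁺: 54 e⁻, Z=55, Te²⁻: 54 e⁻, Z=52. V⁵⁺ < Ti⁴⁺ (isoelectronic, higher Z=23 is smaller); Ti⁴⁺ < Zr⁴⁺ (same group, 1 shell fewer); Zr⁴⁺ < Sr²⁺ (both 36 e⁻, Z=40>38); Sr²⁺ < Ba²⁺ (same group, period 5 vs 6); Ba²⁺ < Cs⁺ (both 54 e⁻, Z=56>55); Cs⁺ < Te²⁻ (both 54 e⁻, Z=55>52).
Full ascending order: V⁵⁺ < Ti⁴⁺ < Zr⁴⁺ < Sr²⁺ < Ba²⁺ < Cs⁺ < Te²⁻. Counting from the largest, position 3 is Ba²⁺.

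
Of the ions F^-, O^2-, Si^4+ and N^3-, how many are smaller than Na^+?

Each ion has 10 electrons. The ranking follows nuclear charge in reverse — greater Z gives a smaller radius. Si^4+ (Z=14), Na^+ (Z=11), F^- (Z=9), O^2- (Z=8), N^3- (Z=7).
Placing each against Na^+: smaller — Si^4+; larger — F^-, O^2-, N^3-. That's 1.

1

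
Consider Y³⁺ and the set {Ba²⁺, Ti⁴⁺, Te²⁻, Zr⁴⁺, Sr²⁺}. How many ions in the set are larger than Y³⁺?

3

Ti⁴⁺: 18 e⁻, Z=22, Zr⁴⁺: 36 e⁻, Z=40, Y³⁺: 36 e⁻, Z=39, Sr²⁺: 36 e⁻, Z=38, Ba²⁺: 54 e⁻, Z=56, Te²⁻: 54 e⁻, Z=52. Ti⁴⁺ < Zr⁴⁺ (same group, period 4 vs 5); Zr⁴⁺ < Y³⁺ (isoelectronic, higher Z=40 is smaller); Y³⁺ < Sr²⁺ (isoelectronic, higher Z=39 is smaller); Sr²⁺ < Ba²⁺ (same group, period 5 vs 6); Ba²⁺ < Te²⁻ (isoelectronic, higher Z=56 is smaller).
Ordering all of them (including Y³⁺) by radius gives Ti⁴⁺ < Zr⁴⁺ < Y³⁺ < Sr²⁺ < Ba²⁺ < Te²⁻. Count: 3.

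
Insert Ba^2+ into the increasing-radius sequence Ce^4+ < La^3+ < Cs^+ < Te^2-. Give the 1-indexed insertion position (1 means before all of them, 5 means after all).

3

Isoelectronic series (54 e⁻ each). Size is set by nuclear charge: more protons means a smaller ion. Ce^4+ (Z=58), La^3+ (Z=57), Ba^2+ (Z=56), Cs^+ (Z=55), Te^2- (Z=52).
With Ba^2+ included the full order is Ce^4+ < La^3+ < Ba^2+ < Cs^+ < Te^2-, so it takes position 3.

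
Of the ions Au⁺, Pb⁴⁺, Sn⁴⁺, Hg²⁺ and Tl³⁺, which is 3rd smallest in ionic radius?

Tl³⁺

Electron counts and nuclear charges: Sn⁴⁺ has 46 e⁻ (Z=50), Pb⁴⁺ has 78 e⁻ (Z=82), Tl³⁺ has 78 e⁻ (Z=81), Hg²⁺ has 78 e⁻ (Z=80), Au⁺ has 78 e⁻ (Z=79). Sn⁴⁺ < Pb⁴⁺ (same group, period 5 vs 6); Pb⁴⁺ < Tl³⁺ (both 78 e⁻, Z=82>81); Tl³⁺ < Hg²⁺ (isoelectronic, higher Z=81 is smaller); Hg²⁺ < Au⁺ (both 78 e⁻, Z=80>79).
Full ascending order: Sn⁴⁺ < Pb⁴⁺ < Tl³⁺ < Hg²⁺ < Au⁺. Counting from the smallest, position 3 is Tl³⁺.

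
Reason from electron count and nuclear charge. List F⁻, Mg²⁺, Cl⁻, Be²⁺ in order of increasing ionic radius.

Electron counts and nuclear charges: Be²⁺ has 2 e⁻ (Z=4), Mg²⁺ has 10 e⁻ (Z=12), F⁻ has 10 e⁻ (Z=9), Cl⁻ has 18 e⁻ (Z=17). Be²⁺ < Mg²⁺ (same group, 1 shell fewer); Mg²⁺ < F⁻ (isoelectronic, higher Z=12 is smaller); F⁻ < Cl⁻ (same group, period 2 vs 3).

Be²⁺ < Mg²⁺ < F⁻ < Cl⁻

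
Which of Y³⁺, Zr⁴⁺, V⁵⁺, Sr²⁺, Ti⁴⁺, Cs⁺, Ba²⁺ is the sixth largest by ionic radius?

Ti⁴⁺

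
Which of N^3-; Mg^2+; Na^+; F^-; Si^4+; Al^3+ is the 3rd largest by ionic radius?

Each ion has 10 electrons. The ranking follows nuclear charge in reverse — greater Z gives a smaller radius. Si^4+ (Z=14), Al^3+ (Z=13), Mg^2+ (Z=12), Na^+ (Z=11), F^- (Z=9), N^3- (Z=7).
Full ascending order: Si^4+ < Al^3+ < Mg^2+ < Na^+ < F^- < N^3-. Counting from the largest, position 3 is Na^+.

Na^+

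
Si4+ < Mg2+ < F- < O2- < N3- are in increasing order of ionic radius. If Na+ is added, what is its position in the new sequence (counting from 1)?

Isoelectronic series (10 e⁻ each). Size is set by nuclear charge: more protons means a smaller ion. Si4+ (Z=14), Mg2+ (Z=12), Na+ (Z=11), F- (Z=9), O2- (Z=8), N3- (Z=7).
Putting Na+ in gives Si4+ < Mg2+ < Na+ < F- < O2- < N3-; it lands at slot 3.

3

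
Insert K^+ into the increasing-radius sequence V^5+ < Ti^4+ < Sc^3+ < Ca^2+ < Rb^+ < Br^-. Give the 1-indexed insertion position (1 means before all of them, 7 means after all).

5

First list Z and electron count for each: V^5+ (Z=23, 18 e⁻), Ti^4+ (Z=22, 18 e⁻), Sc^3+ (Z=21, 18 e⁻), Ca^2+ (Z=20, 18 e⁻), K^+ (Z=19, 18 e⁻), Rb^+ (Z=37, 36 e⁻), Br^- (Z=35, 36 e⁻). V^5+ < Ti^4+ (isoelectronic, higher Z=23 is smaller); Ti^4+ < Sc^3+ (both 18 e⁻, Z=22>21); Sc^3+ < Ca^2+ (isoelectronic, higher Z=21 is smaller); Ca^2+ < K^+ (isoelectronic, higher Z=20 is smaller); K^+ < Rb^+ (same group, 1 shell fewer); Rb^+ < Br^- (isoelectronic, higher Z=37 is smaller).
Putting K^+ in gives V^5+ < Ti^4+ < Sc^3+ < Ca^2+ < K^+ < Rb^+ < Br^-; it lands at slot 5.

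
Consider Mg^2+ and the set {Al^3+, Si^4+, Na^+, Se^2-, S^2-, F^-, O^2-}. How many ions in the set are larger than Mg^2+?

Electron counts and nuclear charges: Si^4+ (Z=14, 10 e⁻), Al^3+ (Z=13, 10 e⁻), Mg^2+ (Z=12, 10 e⁻), Na^+ (Z=11, 10 e⁻), F^- (Z=9, 10 e⁻), O^2- (Z=8, 10 e⁻), S^2- (Z=16, 18 e⁻), Se^2- (Z=34, 36 e⁻). Si^4+ < Al^3+ (both 10 e⁻, Z=14>13); Al^3+ < Mg^2+ (both 10 e⁻, Z=13>12); Mg^2+ < Na^+ (isoelectronic, higher Z=12 is smaller); Na^+ < F^- (isoelectronic, higher Z=11 is smaller); F^- < O^2- (both 10 e⁻, Z=9>8); O^2- < S^2- (same group, period 2 vs 3); S^2- < Se^2- (same group, period 3 vs 4).
Overall: Si^4+ < Al^3+ < Mg^2+ < Na^+ < F^- < O^2- < S^2- < Se^2-. Mg^2+ has 2 below it and 5 above. That's 5.

5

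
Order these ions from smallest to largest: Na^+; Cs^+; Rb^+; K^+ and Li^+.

Same group, same charge. Going down the group adds an extra shell of electrons, so the ion gets larger: Li^+ is highest in the group and smallest.

Li^+ < Na^+ < K^+ < Rb^+ < Cs^+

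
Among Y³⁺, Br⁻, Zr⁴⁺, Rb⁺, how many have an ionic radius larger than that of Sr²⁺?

These species are isoelectronic with 36 electrons. The only difference is the number of protons: Zr⁴⁺ (Z=40), Y³⁺ (Z=39), Sr²⁺ (Z=38), Rb⁺ (Z=37), Br⁻ (Z=35). The strongest nuclear pull (Zr⁴⁺) gives the smallest ion.
Relative to Sr²⁺, the ions that are larger are Rb⁺, Br⁻. Count: 2.

2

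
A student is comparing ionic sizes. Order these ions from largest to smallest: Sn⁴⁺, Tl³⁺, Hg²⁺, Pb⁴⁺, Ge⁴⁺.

Hg²⁺ > Tl³⁺ > Pb⁴⁺ > Sn⁴⁺ > Ge⁴⁺

Ge⁴⁺ has 28 e⁻ (Z=32), Sn⁴⁺ has 46 e⁻ (Z=50), Pb⁴⁺ has 78 e⁻ (Z=82), Tl³⁺ has 78 e⁻ (Z=81), Hg²⁺ has 78 e⁻ (Z=80). Ge⁴⁺ < Sn⁴⁺ (same group, period 4 vs 5); Sn⁴⁺ < Pb⁴⁺ (same group, 1 shell fewer); Pb⁴⁺ < Tl³⁺ (both 78 e⁻, Z=82>81); Tl³⁺ < Hg²⁺ (both 78 e⁻, Z=81>80).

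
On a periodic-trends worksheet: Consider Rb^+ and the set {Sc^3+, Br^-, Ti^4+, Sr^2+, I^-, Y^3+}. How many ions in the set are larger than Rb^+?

2

Ti^4+: 18 e⁻, Z=22, Sc^3+: 18 e⁻, Z=21, Y^3+: 36 e⁻, Z=39, Sr^2+: 36 e⁻, Z=38, Rb^+: 36 e⁻, Z=37, Br^-: 36 e⁻, Z=35, I^-: 54 e⁻, Z=53. Ti^4+ < Sc^3+ (isoelectronic, higher Z=22 is smaller); Sc^3+ < Y^3+ (same group, period 4 vs 5); Y^3+ < Sr^2+ (both 36 e⁻, Z=39>38); Sr^2+ < Rb^+ (both 36 e⁻, Z=38>37); Rb^+ < Br^- (isoelectronic, higher Z=37 is smaller); Br^- < I^- (same group, 1 shell fewer).
Overall: Ti^4+ < Sc^3+ < Y^3+ < Sr^2+ < Rb^+ < Br^- < I^-. Rb^+ has 4 below it and 2 above. So 2 are larger.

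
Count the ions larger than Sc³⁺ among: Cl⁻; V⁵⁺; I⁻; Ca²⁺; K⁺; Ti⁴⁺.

4

V⁵⁺ (Z=23, 18 e⁻), Ti⁴⁺ (Z=22, 18 e⁻), Sc³⁺ (Z=21, 18 e⁻), Ca²⁺ (Z=20, 18 e⁻), K⁺ (Z=19, 18 e⁻), Cl⁻ (Z=17, 18 e⁻), I⁻ (Z=53, 54 e⁻). V⁵⁺ < Ti⁴⁺ (both 18 e⁻, Z=23>22); Ti⁴⁺ < Sc³⁺ (both 18 e⁻, Z=22>21); Sc³⁺ < Ca²⁺ (both 18 e⁻, Z=21>20); Ca²⁺ < K⁺ (isoelectronic, higher Z=20 is smaller); K⁺ < Cl⁻ (both 18 e⁻, Z=19>17); Cl⁻ < I⁻ (same group, 2 shells fewer).
Placing each against Sc³⁺: smaller — V⁵⁺, Ti⁴⁺; larger — Ca²⁺, K⁺, Cl⁻, I⁻. Count: 4.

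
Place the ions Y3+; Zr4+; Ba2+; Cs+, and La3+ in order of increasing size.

Tabulating Z and e⁻: Zr4+ (Z=40, 36 e⁻), Y3+ (Z=39, 36 e⁻), La3+ (Z=57, 54 e⁻), Ba2+ (Z=56, 54 e⁻), Cs+ (Z=55, 54 e⁻). Zr4+ < Y3+ (both 36 e⁻, Z=40>39); Y3+ < La3+ (same group, 1 shell fewer); La3+ < Ba2+ (both 54 e⁻, Z=57>56); Ba2+ < Cs+ (both 54 e⁻, Z=56>55).

Zr4+ < Y3+ < La3+ < Ba2+ < Cs+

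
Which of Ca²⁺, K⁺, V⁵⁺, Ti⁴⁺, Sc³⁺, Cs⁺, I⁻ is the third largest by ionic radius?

K⁺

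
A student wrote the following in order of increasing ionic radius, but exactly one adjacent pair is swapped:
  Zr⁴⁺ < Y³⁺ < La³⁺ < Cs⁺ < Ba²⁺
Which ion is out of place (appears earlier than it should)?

Cs⁺

Check each adjacent pair. Cs⁺ and Ba²⁺ are reversed: Ba²⁺ and Cs⁺ share 54 electrons; the higher nuclear charge on Ba (Z=56) contracts it more, so Ba²⁺ < Cs⁺. No other neighbouring pair contradicts the periodic trends, so Cs⁺ is the ion listed too early.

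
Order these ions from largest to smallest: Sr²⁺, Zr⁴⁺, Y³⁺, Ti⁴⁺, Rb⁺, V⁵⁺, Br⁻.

Br⁻ > Rb⁺ > Sr²⁺ > Y³⁺ > Zr⁴⁺ > Ti⁴⁺ > V⁵⁺

V⁵⁺: 18 e⁻, Z=23, Ti⁴⁺: 18 e⁻, Z=22, Zr⁴⁺: 36 e⁻, Z=40, Y³⁺: 36 e⁻, Z=39, Sr²⁺: 36 e⁻, Z=38, Rb⁺: 36 e⁻, Z=37, Br⁻: 36 e⁻, Z=35. V⁵⁺ < Ti⁴⁺ (both 18 e⁻, Z=23>22); Ti⁴⁺ < Zr⁴⁺ (same group, 1 shell fewer); Zr⁴⁺ < Y³⁺ (isoelectronic, higher Z=40 is smaller); Y³⁺ < Sr²⁺ (both 36 e⁻, Z=39>38); Sr²⁺ < Rb⁺ (isoelectronic, higher Z=38 is smaller); Rb⁺ < Br⁻ (isoelectronic, higher Z=37 is smaller).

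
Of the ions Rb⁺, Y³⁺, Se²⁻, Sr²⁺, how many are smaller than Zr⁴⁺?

0

These species are isoelectronic with 36 electrons. The only difference is the number of protons: Zr⁴⁺ (Z=40), Y³⁺ (Z=39), Sr²⁺ (Z=38), Rb⁺ (Z=37), Se²⁻ (Z=34). The strongest nuclear pull (Zr⁴⁺) gives the smallest ion.
Placing each against Zr⁴⁺: smaller — none; larger — Y³⁺, Sr²⁺, Rb⁺, Se²⁻. Count: 0.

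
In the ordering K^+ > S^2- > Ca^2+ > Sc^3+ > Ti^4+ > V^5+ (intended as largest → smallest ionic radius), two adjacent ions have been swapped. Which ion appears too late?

S^2-

Compare adjacent ions: they are isoelectronic (18 e⁻) and K has more protons than S (19 vs 16), making K^+ smaller — yet in this decreasing list K^+ sits before S^2-. Nothing else is reversed, so S^2- should move one place to the left.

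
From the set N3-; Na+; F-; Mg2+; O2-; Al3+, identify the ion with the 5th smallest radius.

O2-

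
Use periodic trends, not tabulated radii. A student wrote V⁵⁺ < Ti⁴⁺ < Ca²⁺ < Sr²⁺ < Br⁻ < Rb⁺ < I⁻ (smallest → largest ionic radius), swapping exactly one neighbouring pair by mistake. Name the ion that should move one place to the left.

Compare adjacent ions: they are isoelectronic (36 e⁻) and Rb has more protons than Br (37 vs 35), making Rb⁺ smaller — yet in this increasing list Br⁻ sits before Rb⁺. Nothing else is reversed, so Rb⁺ should move one place to the left.

Rb⁺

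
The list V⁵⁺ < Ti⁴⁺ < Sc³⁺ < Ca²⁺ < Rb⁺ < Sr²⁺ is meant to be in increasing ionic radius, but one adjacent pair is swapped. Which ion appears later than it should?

Sr²⁺

Scanning neighbour by neighbour, only Rb⁺/Sr²⁺ violates a trend: both have 36 electrons but Z(Sr)=38 > Z(Rb)=37, so Sr²⁺ should be the smaller of the two. That makes Sr²⁺ the one sitting a position late relative to where it belongs.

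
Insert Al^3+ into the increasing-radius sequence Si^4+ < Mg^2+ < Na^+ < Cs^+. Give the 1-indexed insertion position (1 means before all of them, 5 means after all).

2

Si^4+ (Z=14, 10 e⁻), Al^3+ (Z=13, 10 e⁻), Mg^2+ (Z=12, 10 e⁻), Na^+ (Z=11, 10 e⁻), Cs^+ (Z=55, 54 e⁻). Si^4+ < Al^3+ (isoelectronic, higher Z=14 is smaller); Al^3+ < Mg^2+ (isoelectronic, higher Z=13 is smaller); Mg^2+ < Na^+ (both 10 e⁻, Z=12>11); Na^+ < Cs^+ (same group, period 3 vs 6).
The complete sequence is Si^4+ < Al^3+ < Mg^2+ < Na^+ < Cs^+. Al^3+ sits at position 2.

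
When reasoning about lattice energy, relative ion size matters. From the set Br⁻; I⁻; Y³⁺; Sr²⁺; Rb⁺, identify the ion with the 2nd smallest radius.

Sr²⁺

First list Z and electron count for each: Y³⁺ (Z=39, 36 e⁻), Sr²⁺ (Z=38, 36 e⁻), Rb⁺ (Z=37, 36 e⁻), Br⁻ (Z=35, 36 e⁻), I⁻ (Z=53, 54 e⁻). Y³⁺ < Sr²⁺ (isoelectronic, higher Z=39 is smaller); Sr²⁺ < Rb⁺ (isoelectronic, higher Z=38 is smaller); Rb⁺ < Br⁻ (both 36 e⁻, Z=37>35); Br⁻ < I⁻ (same group, period 4 vs 5).
Ordering: Y³⁺ < Sr²⁺ < Rb⁺ < Br⁻ < I⁻. The 2nd smallest is Sr²⁺.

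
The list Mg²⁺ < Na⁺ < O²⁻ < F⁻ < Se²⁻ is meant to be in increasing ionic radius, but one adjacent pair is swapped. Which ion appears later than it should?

Check each adjacent pair. O²⁻ and F⁻ are reversed: they are isoelectronic (10 e⁻) and F has more protons than O (9 vs 8), making F⁻ smaller. No other neighbouring pair contradicts the periodic trends, so F⁻ is the ion listed too late.

F⁻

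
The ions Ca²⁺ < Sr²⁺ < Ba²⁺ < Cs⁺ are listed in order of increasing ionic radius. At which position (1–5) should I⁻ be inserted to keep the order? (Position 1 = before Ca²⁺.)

5

Ca²⁺ (Z=20, 18 e⁻), Sr²⁺ (Z=38, 36 e⁻), Ba²⁺ (Z=56, 54 e⁻), Cs⁺ (Z=55, 54 e⁻), I⁻ (Z=53, 54 e⁻). Ca²⁺ < Sr²⁺ (same group, 1 shell fewer); Sr²⁺ < Ba²⁺ (same group, period 5 vs 6); Ba²⁺ < Cs⁺ (both 54 e⁻, Z=56>55); Cs⁺ < I⁻ (isoelectronic, higher Z=55 is smaller).
The complete sequence is Ca²⁺ < Sr²⁺ < Ba²⁺ < Cs⁺ < I⁻. I⁻ sits at position 5.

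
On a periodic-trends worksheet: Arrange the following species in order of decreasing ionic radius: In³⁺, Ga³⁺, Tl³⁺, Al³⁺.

Tl³⁺ > In³⁺ > Ga³⁺ > Al³⁺

All are in the same group with charge +3. Radius grows down the group as n (the outermost shell) increases.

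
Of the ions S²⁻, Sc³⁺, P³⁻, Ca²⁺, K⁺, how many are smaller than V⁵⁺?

Isoelectronic series (18 e⁻ each). Size is set by nuclear charge: more protons means a smaller ion. V⁵⁺ (Z=23), Sc³⁺ (Z=21), Ca²⁺ (Z=20), K⁺ (Z=19), S²⁻ (Z=16), P³⁻ (Z=15).
Placing each against V⁵⁺: smaller — none; larger — Sc³⁺, Ca²⁺, K⁺, S²⁻, P³⁻. So 0 are smaller.

0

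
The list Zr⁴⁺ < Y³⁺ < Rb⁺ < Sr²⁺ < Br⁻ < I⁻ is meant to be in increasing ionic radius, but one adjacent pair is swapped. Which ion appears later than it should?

Compare adjacent ions: they are isoelectronic (36 e⁻) and Sr has more protons than Rb (38 vs 37), making Sr²⁺ smaller — yet in this increasing list Rb⁺ sits before Sr²⁺. Nothing else is reversed, so Sr²⁺ should move one place to the left.

Sr²⁺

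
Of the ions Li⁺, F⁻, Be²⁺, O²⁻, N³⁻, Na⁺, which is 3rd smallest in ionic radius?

Be²⁺ has 2 e⁻ (Z=4), Li⁺ has 2 e⁻ (Z=3), Na⁺ has 10 e⁻ (Z=11), F⁻ has 10 e⁻ (Z=9), O²⁻ has 10 e⁻ (Z=8), N³⁻ has 10 e⁻ (Z=7). Be²⁺ < Li⁺ (isoelectronic, higher Z=4 is smaller); Li⁺ < Na⁺ (same group, 1 shell fewer); Na⁺ < F⁻ (both 10 e⁻, Z=11>9); F⁻ < O²⁻ (isoelectronic, higher Z=9 is smaller); O²⁻ < N³⁻ (both 10 e⁻, Z=8>7).
Full ascending order: Be²⁺ < Li⁺ < Na⁺ < F⁻ < O²⁻ < N³⁻. Counting from the smallest, position 3 is Na⁺.

Na⁺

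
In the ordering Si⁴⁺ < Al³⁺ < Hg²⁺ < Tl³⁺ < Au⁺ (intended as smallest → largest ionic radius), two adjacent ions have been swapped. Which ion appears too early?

Hg²⁺

Compare adjacent ions: both have 78 electrons but Z(Tl)=81 > Z(Hg)=80, so Tl³⁺ should be the smaller of the two — yet in this increasing list Hg²⁺ sits before Tl³⁺. Nothing else is reversed, so Hg²⁺ should move one place to the right.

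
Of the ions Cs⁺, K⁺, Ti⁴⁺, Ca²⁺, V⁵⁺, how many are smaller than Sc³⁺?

V⁵⁺: 18 e⁻, Z=23, Ti⁴⁺: 18 e⁻, Z=22, Sc³⁺: 18 e⁻, Z=21, Ca²⁺: 18 e⁻, Z=20, K⁺: 18 e⁻, Z=19, Cs⁺: 54 e⁻, Z=55. V⁵⁺ < Ti⁴⁺ (isoelectronic, higher Z=23 is smaller); Ti⁴⁺ < Sc³⁺ (isoelectronic, higher Z=22 is smaller); Sc³⁺ < Ca²⁺ (isoelectronic, higher Z=21 is smaller); Ca²⁺ < K⁺ (isoelectronic, higher Z=20 is smaller); K⁺ < Cs⁺ (same group, period 4 vs 6).
Placing each against Sc³⁺: smaller — V⁵⁺, Ti⁴⁺; larger — Ca²⁺, K⁺, Cs⁺. So 2 are smaller.

2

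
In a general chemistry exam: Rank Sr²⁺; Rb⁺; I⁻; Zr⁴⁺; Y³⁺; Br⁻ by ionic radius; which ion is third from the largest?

First list Z and electron count for each: Zr⁴⁺ (Z=40, 36 e⁻), Y³⁺ (Z=39, 36 e⁻), Sr²⁺ (Z=38, 36 e⁻), Rb⁺ (Z=37, 36 e⁻), Br⁻ (Z=35, 36 e⁻), I⁻ (Z=53, 54 e⁻). Zr⁴⁺ < Y³⁺ (both 36 e⁻, Z=40>39); Y³⁺ < Sr²⁺ (isoelectronic, higher Z=39 is smaller); Sr²⁺ < Rb⁺ (both 36 e⁻, Z=38>37); Rb⁺ < Br⁻ (isoelectronic, higher Z=37 is smaller); Br⁻ < I⁻ (same group, 1 shell fewer).
That gives Zr⁴⁺ < Y³⁺ < Sr²⁺ < Rb⁺ < Br⁻ < I⁻. From the largest end, number 3 is Rb⁺.

Rb⁺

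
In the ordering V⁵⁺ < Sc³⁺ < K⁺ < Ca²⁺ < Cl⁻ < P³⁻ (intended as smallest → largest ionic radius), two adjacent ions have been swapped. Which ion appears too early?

Compare adjacent ions: both have 18 electrons but Z(Ca)=20 > Z(K)=19, so Ca²⁺ should be the smaller of the two — yet in this increasing list K⁺ sits before Ca²⁺. Nothing else is reversed, so K⁺ should move one place to the right.

K⁺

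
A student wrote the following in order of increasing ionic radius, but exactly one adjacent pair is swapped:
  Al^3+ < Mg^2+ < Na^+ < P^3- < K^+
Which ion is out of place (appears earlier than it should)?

The pair P^3-, K^+ is the wrong way round — both have 18 electrons but Z(K)=19 > Z(P)=15, so K^+ should be the smaller of the two. All other adjacent pairs agree with periodic trends, so P^3- is the misplaced ion.

P^3-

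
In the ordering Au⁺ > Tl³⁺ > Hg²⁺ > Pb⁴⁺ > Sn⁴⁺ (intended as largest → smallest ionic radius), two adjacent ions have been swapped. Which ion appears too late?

Hg²⁺

Scanning neighbour by neighbour, only Tl³⁺/Hg²⁺ violates a trend: both have 78 electrons but Z(Tl)=81 > Z(Hg)=80, so Tl³⁺ should be the smaller of the two. That makes Hg²⁺ the one sitting a position late relative to where it belongs.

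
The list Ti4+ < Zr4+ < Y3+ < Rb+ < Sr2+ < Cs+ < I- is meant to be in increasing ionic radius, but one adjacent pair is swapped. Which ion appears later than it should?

Sr2+

Scanning neighbour by neighbour, only Rb+/Sr2+ violates a trend: Sr2+ and Rb+ share 36 electrons; the higher nuclear charge on Sr (Z=38) contracts it more, so Sr2+ < Rb+. That makes Sr2+ the one sitting a position late relative to where it belongs.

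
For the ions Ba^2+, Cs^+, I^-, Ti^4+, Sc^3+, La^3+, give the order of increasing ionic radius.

Ti^4+ < Sc^3+ < La^3+ < Ba^2+ < Cs^+ < I^-

First list Z and electron count for each: Ti^4+: 18 e⁻, Z=22, Sc^3+: 18 e⁻, Z=21, La^3+: 54 e⁻, Z=57, Ba^2+: 54 e⁻, Z=56, Cs^+: 54 e⁻, Z=55, I^-: 54 e⁻, Z=53. Ti^4+ < Sc^3+ (isoelectronic, higher Z=22 is smaller); Sc^3+ < La^3+ (same group, 2 shells fewer); La^3+ < Ba^2+ (isoelectronic, higher Z=57 is smaller); Ba^2+ < Cs^+ (both 54 e⁻, Z=56>55); Cs^+ < I^- (isoelectronic, higher Z=55 is smaller).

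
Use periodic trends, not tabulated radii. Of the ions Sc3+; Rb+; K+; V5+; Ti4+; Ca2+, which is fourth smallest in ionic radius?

Ca2+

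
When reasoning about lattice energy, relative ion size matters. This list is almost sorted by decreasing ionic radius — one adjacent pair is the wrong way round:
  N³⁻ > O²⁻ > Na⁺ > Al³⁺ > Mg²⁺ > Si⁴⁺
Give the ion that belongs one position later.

Al³⁺

Compare adjacent ions: they are isoelectronic (10 e⁻) and Al has more protons than Mg (13 vs 12), making Al³⁺ smaller — yet in this decreasing list Al³⁺ sits before Mg²⁺. Nothing else is reversed, so Al³⁺ should move one place to the right.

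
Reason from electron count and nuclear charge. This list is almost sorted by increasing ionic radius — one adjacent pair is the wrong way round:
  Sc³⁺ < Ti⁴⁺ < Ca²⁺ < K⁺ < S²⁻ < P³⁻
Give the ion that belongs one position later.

The pair Sc³⁺, Ti⁴⁺ is the wrong way round — they are isoelectronic (18 e⁻) and Ti has more protons than Sc (22 vs 21), making Ti⁴⁺ smaller. All other adjacent pairs agree with periodic trends, so Sc³⁺ is the misplaced ion.

Sc³⁺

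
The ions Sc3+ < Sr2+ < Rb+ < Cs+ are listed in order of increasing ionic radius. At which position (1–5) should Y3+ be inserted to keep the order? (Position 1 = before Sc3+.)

2

First list Z and electron count for each: Sc3+ has 18 e⁻ (Z=21), Y3+ has 36 e⁻ (Z=39), Sr2+ has 36 e⁻ (Z=38), Rb+ has 36 e⁻ (Z=37), Cs+ has 54 e⁻ (Z=55). Sc3+ < Y3+ (same group, period 4 vs 5); Y3+ < Sr2+ (isoelectronic, higher Z=39 is smaller); Sr2+ < Rb+ (both 36 e⁻, Z=38>37); Rb+ < Cs+ (same group, 1 shell fewer).
The complete sequence is Sc3+ < Y3+ < Sr2+ < Rb+ < Cs+. Y3+ sits at position 2.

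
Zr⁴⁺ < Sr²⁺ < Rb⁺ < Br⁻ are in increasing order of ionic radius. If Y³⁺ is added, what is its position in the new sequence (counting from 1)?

Each ion has 36 electrons. The ranking follows nuclear charge in reverse — greater Z gives a smaller radius. Zr⁴⁺ (Z=40), Y³⁺ (Z=39), Sr²⁺ (Z=38), Rb⁺ (Z=37), Br⁻ (Z=35).
Putting Y³⁺ in gives Zr⁴⁺ < Y³⁺ < Sr²⁺ < Rb⁺ < Br⁻; it lands at slot 2.

2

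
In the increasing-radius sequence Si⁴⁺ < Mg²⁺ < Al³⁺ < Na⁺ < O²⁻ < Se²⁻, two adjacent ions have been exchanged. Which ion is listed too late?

Al³⁺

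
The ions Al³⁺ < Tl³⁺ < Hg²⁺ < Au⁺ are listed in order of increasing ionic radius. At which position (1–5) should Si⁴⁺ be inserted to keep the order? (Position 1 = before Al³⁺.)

1

First list Z and electron count for each: Si⁴⁺ (Z=14, 10 e⁻), Al³⁺ (Z=13, 10 e⁻), Tl³⁺ (Z=81, 78 e⁻), Hg²⁺ (Z=80, 78 e⁻), Au⁺ (Z=79, 78 e⁻). Si⁴⁺ < Al³⁺ (both 10 e⁻, Z=14>13); Al³⁺ < Tl³⁺ (same group, 3 shells fewer); Tl³⁺ < Hg²⁺ (isoelectronic, higher Z=81 is smaller); Hg²⁺ < Au⁺ (isoelectronic, higher Z=80 is smaller).
With Si⁴⁺ included the full order is Si⁴⁺ < Al³⁺ < Tl³⁺ < Hg²⁺ < Au⁺, so it takes position 1.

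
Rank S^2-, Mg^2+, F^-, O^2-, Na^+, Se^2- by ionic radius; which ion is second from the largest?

S^2-

First list Z and electron count for each: Mg^2+ (Z=12, 10 e⁻), Na^+ (Z=11, 10 e⁻), F^- (Z=9, 10 e⁻), O^2- (Z=8, 10 e⁻), S^2- (Z=16, 18 e⁻), Se^2- (Z=34, 36 e⁻). Mg^2+ < Na^+ (both 10 e⁻, Z=12>11); Na^+ < F^- (both 10 e⁻, Z=11>9); F^- < O^2- (isoelectronic, higher Z=9 is smaller); O^2- < S^2- (same group, 1 shell fewer); S^2- < Se^2- (same group, period 3 vs 4).
That gives Mg^2+ < Na^+ < F^- < O^2- < S^2- < Se^2-. From the largest end, number 2 is S^2-.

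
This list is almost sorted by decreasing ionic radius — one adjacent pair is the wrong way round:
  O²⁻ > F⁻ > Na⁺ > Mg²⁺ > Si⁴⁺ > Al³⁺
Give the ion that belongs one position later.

Si⁴⁺

Check each adjacent pair. Si⁴⁺ and Al³⁺ are reversed: Si⁴⁺ and Al³⁺ share 10 electrons; the higher nuclear charge on Si (Z=14) contracts it more, so Si⁴⁺ < Al³⁺. No other neighbouring pair contradicts the periodic trends, so Si⁴⁺ is the ion listed too early.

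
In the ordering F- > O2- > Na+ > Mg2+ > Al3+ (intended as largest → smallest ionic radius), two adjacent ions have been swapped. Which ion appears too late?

O2-

Scanning neighbour by neighbour, only F-/O2- violates a trend: F- and O2- share 10 electrons; the higher nuclear charge on F (Z=9) contracts it more, so F- < O2-. That makes O2- the one sitting a position late relative to where it belongs.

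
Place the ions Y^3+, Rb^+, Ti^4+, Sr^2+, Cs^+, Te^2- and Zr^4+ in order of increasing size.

Ti^4+ < Zr^4+ < Y^3+ < Sr^2+ < Rb^+ < Cs^+ < Te^2-

First list Z and electron count for each: Ti^4+: 18 e⁻, Z=22, Zr^4+: 36 e⁻, Z=40, Y^3+: 36 e⁻, Z=39, Sr^2+: 36 e⁻, Z=38, Rb^+: 36 e⁻, Z=37, Cs^+: 54 e⁻, Z=55, Te^2-: 54 e⁻, Z=52. Ti^4+ < Zr^4+ (same group, period 4 vs 5); Zr^4+ < Y^3+ (isoelectronic, higher Z=40 is smaller); Y^3+ < Sr^2+ (both 36 e⁻, Z=39>38); Sr^2+ < Rb^+ (isoelectronic, higher Z=38 is smaller); Rb^+ < Cs^+ (same group, period 5 vs 6); Cs^+ < Te^2- (both 54 e⁻, Z=55>52).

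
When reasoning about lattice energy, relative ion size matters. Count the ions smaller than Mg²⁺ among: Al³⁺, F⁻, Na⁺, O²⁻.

1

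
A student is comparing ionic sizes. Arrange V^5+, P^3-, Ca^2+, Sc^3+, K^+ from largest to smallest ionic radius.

P^3- > K^+ > Ca^2+ > Sc^3+ > V^5+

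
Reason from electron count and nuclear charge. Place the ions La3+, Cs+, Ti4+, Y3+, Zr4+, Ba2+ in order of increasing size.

Ti4+ < Zr4+ < Y3+ < La3+ < Ba2+ < Cs+

Work out protons and electrons: Ti4+ (Z=22, 18 e⁻), Zr4+ (Z=40, 36 e⁻), Y3+ (Z=39, 36 e⁻), La3+ (Z=57, 54 e⁻), Ba2+ (Z=56, 54 e⁻), Cs+ (Z=55, 54 e⁻). Ti4+ < Zr4+ (same group, 1 shell fewer); Zr4+ < Y3+ (isoelectronic, higher Z=40 is smaller); Y3+ < La3+ (same group, 1 shell fewer); La3+ < Ba2+ (isoelectronic, higher Z=57 is smaller); Ba2+ < Cs+ (both 54 e⁻, Z=56>55).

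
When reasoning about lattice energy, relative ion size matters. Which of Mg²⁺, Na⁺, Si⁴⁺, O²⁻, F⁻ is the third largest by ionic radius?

These species are isoelectronic with 10 electrons. The only difference is the number of protons: Si⁴⁺ (Z=14), Mg²⁺ (Z=12), Na⁺ (Z=11), F⁻ (Z=9), O²⁻ (Z=8). The strongest nuclear pull (Si⁴⁺) gives the smallest ion.
Ordering: Si⁴⁺ < Mg²⁺ < Na⁺ < F⁻ < O²⁻. The third largest is Na⁺.

Na⁺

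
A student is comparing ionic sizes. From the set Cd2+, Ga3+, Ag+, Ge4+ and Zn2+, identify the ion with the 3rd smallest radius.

First list Z and electron count for each: Ge4+ has 28 e⁻ (Z=32), Ga3+ has 28 e⁻ (Z=31), Zn2+ has 28 e⁻ (Z=30), Cd2+ has 46 e⁻ (Z=48), Ag+ has 46 e⁻ (Z=47). Ge4+ < Ga3+ (both 28 e⁻, Z=32>31); Ga3+ < Zn2+ (both 28 e⁻, Z=31>30); Zn2+ < Cd2+ (same group, 1 shell fewer); Cd2+ < Ag+ (isoelectronic, higher Z=48 is smaller).
Full ascending order: Ge4+ < Ga3+ < Zn2+ < Cd2+ < Ag+. Counting from the smallest, position 3 is Zn2+.

Zn2+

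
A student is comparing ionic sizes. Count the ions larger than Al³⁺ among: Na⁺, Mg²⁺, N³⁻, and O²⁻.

4

These species are isoelectronic with 10 electrons. The only difference is the number of protons: Al³⁺ (Z=13), Mg²⁺ (Z=12), Na⁺ (Z=11), O²⁻ (Z=8), N³⁻ (Z=7). The strongest nuclear pull (Al³⁺) gives the smallest ion.
Placing each against Al³⁺: smaller — none; larger — Mg²⁺, Na⁺, O²⁻, N³⁻. Count: 4.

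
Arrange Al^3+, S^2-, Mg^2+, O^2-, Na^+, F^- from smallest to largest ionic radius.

Work out protons and electrons: Al^3+ has 10 e⁻ (Z=13), Mg^2+ has 10 e⁻ (Z=12), Na^+ has 10 e⁻ (Z=11), F^- has 10 e⁻ (Z=9), O^2- has 10 e⁻ (Z=8), S^2- has 18 e⁻ (Z=16). Al^3+ < Mg^2+ (both 10 e⁻, Z=13>12); Mg^2+ < Na^+ (both 10 e⁻, Z=12>11); Na^+ < F^- (both 10 e⁻, Z=11>9); F^- < O^2- (isoelectronic, higher Z=9 is smaller); O^2- < S^2- (same group, 1 shell fewer).

Al^3+ < Mg^2+ < Na^+ < F^- < O^2- < S^2-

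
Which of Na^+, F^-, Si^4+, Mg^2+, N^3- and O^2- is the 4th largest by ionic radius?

Isoelectronic series (10 e⁻ each). Size is set by nuclear charge: more protons means a smaller ion. Si^4+ (Z=14), Mg^2+ (Z=12), Na^+ (Z=11), F^- (Z=9), O^2- (Z=8), N^3- (Z=7).
So the order is Si^4+ < Mg^2+ < Na^+ < F^- < O^2- < N^3-; the 4th-largest ion is Na^+.

Na^+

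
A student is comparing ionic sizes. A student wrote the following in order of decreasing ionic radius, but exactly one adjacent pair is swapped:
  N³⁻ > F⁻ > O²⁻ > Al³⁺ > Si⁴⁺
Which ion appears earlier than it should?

F⁻

Check each adjacent pair. F⁻ and O²⁻ are reversed: both have 10 electrons but Z(F)=9 > Z(O)=8, so F⁻ should be the smaller of the two. No other neighbouring pair contradicts the periodic trends, so F⁻ is the ion listed too early.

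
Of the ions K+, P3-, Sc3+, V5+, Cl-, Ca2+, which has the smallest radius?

V5+

Each ion has 18 electrons. The ranking follows nuclear charge in reverse — greater Z gives a smaller radius. V5+ (Z=23), Sc3+ (Z=21), Ca2+ (Z=20), K+ (Z=19), Cl- (Z=17), P3- (Z=15).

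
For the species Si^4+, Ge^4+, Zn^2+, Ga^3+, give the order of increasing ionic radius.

Si^4+ < Ge^4+ < Ga^3+ < Zn^2+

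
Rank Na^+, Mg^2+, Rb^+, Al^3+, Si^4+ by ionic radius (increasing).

Si^4+ < Al^3+ < Mg^2+ < Na^+ < Rb^+

Work out protons and electrons: Si^4+: 10 e⁻, Z=14, Al^3+: 10 e⁻, Z=13, Mg^2+: 10 e⁻, Z=12, Na^+: 10 e⁻, Z=11, Rb^+: 36 e⁻, Z=37. Si^4+ < Al^3+ (isoelectronic, higher Z=14 is smaller); Al^3+ < Mg^2+ (isoelectronic, higher Z=13 is smaller); Mg^2+ < Na^+ (both 10 e⁻, Z=12>11); Na^+ < Rb^+ (same group, 2 shells fewer).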